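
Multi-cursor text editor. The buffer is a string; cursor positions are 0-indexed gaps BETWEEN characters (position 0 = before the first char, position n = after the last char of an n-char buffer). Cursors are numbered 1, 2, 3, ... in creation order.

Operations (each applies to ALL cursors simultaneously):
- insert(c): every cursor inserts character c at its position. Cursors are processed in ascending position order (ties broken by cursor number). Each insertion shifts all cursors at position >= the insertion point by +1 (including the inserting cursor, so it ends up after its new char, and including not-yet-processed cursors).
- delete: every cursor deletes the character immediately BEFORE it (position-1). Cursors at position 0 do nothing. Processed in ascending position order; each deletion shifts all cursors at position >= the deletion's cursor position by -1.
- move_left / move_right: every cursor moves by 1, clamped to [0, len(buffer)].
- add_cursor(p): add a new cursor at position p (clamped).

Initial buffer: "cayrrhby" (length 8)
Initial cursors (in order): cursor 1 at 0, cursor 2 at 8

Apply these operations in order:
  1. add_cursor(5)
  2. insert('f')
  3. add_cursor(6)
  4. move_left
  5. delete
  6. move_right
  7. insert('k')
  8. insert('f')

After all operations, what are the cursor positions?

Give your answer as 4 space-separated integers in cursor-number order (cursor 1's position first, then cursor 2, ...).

After op 1 (add_cursor(5)): buffer="cayrrhby" (len 8), cursors c1@0 c3@5 c2@8, authorship ........
After op 2 (insert('f')): buffer="fcayrrfhbyf" (len 11), cursors c1@1 c3@7 c2@11, authorship 1.....3...2
After op 3 (add_cursor(6)): buffer="fcayrrfhbyf" (len 11), cursors c1@1 c4@6 c3@7 c2@11, authorship 1.....3...2
After op 4 (move_left): buffer="fcayrrfhbyf" (len 11), cursors c1@0 c4@5 c3@6 c2@10, authorship 1.....3...2
After op 5 (delete): buffer="fcayfhbf" (len 8), cursors c1@0 c3@4 c4@4 c2@7, authorship 1...3..2
After op 6 (move_right): buffer="fcayfhbf" (len 8), cursors c1@1 c3@5 c4@5 c2@8, authorship 1...3..2
After op 7 (insert('k')): buffer="fkcayfkkhbfk" (len 12), cursors c1@2 c3@8 c4@8 c2@12, authorship 11...334..22
After op 8 (insert('f')): buffer="fkfcayfkkffhbfkf" (len 16), cursors c1@3 c3@11 c4@11 c2@16, authorship 111...33434..222

Answer: 3 16 11 11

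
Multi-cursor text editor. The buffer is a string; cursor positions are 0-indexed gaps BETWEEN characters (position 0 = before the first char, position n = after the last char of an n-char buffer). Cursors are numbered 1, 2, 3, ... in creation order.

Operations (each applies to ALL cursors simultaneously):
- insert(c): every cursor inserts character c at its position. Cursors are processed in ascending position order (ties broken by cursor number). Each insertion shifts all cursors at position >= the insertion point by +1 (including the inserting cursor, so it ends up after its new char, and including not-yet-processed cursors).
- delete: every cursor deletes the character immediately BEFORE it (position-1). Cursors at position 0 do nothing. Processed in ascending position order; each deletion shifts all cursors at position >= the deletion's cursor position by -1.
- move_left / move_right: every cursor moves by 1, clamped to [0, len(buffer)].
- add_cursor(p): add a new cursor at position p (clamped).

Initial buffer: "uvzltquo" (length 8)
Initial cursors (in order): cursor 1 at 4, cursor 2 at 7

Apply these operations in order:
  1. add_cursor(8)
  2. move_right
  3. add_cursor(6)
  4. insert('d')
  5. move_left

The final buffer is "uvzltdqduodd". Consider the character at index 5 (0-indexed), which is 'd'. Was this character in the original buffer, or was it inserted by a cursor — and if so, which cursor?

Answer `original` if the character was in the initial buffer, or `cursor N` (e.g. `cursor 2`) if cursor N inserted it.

After op 1 (add_cursor(8)): buffer="uvzltquo" (len 8), cursors c1@4 c2@7 c3@8, authorship ........
After op 2 (move_right): buffer="uvzltquo" (len 8), cursors c1@5 c2@8 c3@8, authorship ........
After op 3 (add_cursor(6)): buffer="uvzltquo" (len 8), cursors c1@5 c4@6 c2@8 c3@8, authorship ........
After op 4 (insert('d')): buffer="uvzltdqduodd" (len 12), cursors c1@6 c4@8 c2@12 c3@12, authorship .....1.4..23
After op 5 (move_left): buffer="uvzltdqduodd" (len 12), cursors c1@5 c4@7 c2@11 c3@11, authorship .....1.4..23
Authorship (.=original, N=cursor N): . . . . . 1 . 4 . . 2 3
Index 5: author = 1

Answer: cursor 1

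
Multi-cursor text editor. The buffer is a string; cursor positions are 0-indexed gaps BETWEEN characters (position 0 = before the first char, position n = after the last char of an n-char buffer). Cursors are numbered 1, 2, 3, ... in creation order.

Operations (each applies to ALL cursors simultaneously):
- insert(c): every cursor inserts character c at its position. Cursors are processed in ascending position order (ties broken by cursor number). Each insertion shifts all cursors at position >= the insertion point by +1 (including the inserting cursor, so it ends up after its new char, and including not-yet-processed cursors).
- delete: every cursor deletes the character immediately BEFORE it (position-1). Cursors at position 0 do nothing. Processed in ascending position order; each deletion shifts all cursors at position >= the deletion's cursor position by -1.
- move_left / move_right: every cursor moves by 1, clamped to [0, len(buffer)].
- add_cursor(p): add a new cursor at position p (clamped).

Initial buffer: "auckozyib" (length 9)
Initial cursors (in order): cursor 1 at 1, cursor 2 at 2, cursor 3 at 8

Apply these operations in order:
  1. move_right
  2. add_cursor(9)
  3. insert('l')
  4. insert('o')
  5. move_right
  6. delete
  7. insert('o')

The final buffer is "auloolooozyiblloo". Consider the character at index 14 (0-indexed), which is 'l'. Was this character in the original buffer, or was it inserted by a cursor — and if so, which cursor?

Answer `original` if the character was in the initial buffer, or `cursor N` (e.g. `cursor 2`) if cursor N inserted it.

After op 1 (move_right): buffer="auckozyib" (len 9), cursors c1@2 c2@3 c3@9, authorship .........
After op 2 (add_cursor(9)): buffer="auckozyib" (len 9), cursors c1@2 c2@3 c3@9 c4@9, authorship .........
After op 3 (insert('l')): buffer="aulclkozyibll" (len 13), cursors c1@3 c2@5 c3@13 c4@13, authorship ..1.2......34
After op 4 (insert('o')): buffer="auloclokozyiblloo" (len 17), cursors c1@4 c2@7 c3@17 c4@17, authorship ..11.22......3434
After op 5 (move_right): buffer="auloclokozyiblloo" (len 17), cursors c1@5 c2@8 c3@17 c4@17, authorship ..11.22......3434
After op 6 (delete): buffer="auloloozyibll" (len 13), cursors c1@4 c2@6 c3@13 c4@13, authorship ..1122.....34
After op 7 (insert('o')): buffer="auloolooozyiblloo" (len 17), cursors c1@5 c2@8 c3@17 c4@17, authorship ..111222.....3434
Authorship (.=original, N=cursor N): . . 1 1 1 2 2 2 . . . . . 3 4 3 4
Index 14: author = 4

Answer: cursor 4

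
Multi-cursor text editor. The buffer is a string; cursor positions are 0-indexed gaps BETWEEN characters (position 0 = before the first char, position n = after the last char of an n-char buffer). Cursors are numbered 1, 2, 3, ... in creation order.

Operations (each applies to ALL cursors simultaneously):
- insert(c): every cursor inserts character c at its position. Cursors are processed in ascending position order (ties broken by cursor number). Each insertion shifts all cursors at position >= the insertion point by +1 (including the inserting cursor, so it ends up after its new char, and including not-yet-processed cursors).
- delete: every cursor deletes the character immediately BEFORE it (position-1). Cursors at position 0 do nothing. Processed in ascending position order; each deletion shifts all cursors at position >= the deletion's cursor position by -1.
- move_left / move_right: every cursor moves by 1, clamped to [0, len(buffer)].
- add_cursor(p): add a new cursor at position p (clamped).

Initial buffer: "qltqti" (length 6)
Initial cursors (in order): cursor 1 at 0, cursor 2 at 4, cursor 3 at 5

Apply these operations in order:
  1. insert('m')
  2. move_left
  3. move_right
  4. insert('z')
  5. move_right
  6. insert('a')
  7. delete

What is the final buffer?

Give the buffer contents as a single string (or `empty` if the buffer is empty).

Answer: mzqltqmztmzi

Derivation:
After op 1 (insert('m')): buffer="mqltqmtmi" (len 9), cursors c1@1 c2@6 c3@8, authorship 1....2.3.
After op 2 (move_left): buffer="mqltqmtmi" (len 9), cursors c1@0 c2@5 c3@7, authorship 1....2.3.
After op 3 (move_right): buffer="mqltqmtmi" (len 9), cursors c1@1 c2@6 c3@8, authorship 1....2.3.
After op 4 (insert('z')): buffer="mzqltqmztmzi" (len 12), cursors c1@2 c2@8 c3@11, authorship 11....22.33.
After op 5 (move_right): buffer="mzqltqmztmzi" (len 12), cursors c1@3 c2@9 c3@12, authorship 11....22.33.
After op 6 (insert('a')): buffer="mzqaltqmztamzia" (len 15), cursors c1@4 c2@11 c3@15, authorship 11.1...22.233.3
After op 7 (delete): buffer="mzqltqmztmzi" (len 12), cursors c1@3 c2@9 c3@12, authorship 11....22.33.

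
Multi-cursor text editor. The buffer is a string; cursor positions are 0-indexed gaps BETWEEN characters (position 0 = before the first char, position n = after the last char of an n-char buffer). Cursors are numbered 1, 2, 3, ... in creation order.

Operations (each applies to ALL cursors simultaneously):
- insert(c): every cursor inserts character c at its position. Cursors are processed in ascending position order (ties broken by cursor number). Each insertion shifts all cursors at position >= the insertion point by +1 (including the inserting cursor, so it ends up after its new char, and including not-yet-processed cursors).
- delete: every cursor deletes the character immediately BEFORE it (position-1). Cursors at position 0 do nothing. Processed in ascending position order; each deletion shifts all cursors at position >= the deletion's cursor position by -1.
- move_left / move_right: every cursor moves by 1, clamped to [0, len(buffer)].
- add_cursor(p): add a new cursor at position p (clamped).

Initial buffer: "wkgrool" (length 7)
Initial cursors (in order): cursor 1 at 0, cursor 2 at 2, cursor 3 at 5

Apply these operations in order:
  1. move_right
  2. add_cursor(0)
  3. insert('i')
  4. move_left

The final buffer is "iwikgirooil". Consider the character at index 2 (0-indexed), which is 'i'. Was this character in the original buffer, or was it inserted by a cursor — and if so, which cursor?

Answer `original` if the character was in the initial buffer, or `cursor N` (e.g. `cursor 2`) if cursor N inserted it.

After op 1 (move_right): buffer="wkgrool" (len 7), cursors c1@1 c2@3 c3@6, authorship .......
After op 2 (add_cursor(0)): buffer="wkgrool" (len 7), cursors c4@0 c1@1 c2@3 c3@6, authorship .......
After op 3 (insert('i')): buffer="iwikgirooil" (len 11), cursors c4@1 c1@3 c2@6 c3@10, authorship 4.1..2...3.
After op 4 (move_left): buffer="iwikgirooil" (len 11), cursors c4@0 c1@2 c2@5 c3@9, authorship 4.1..2...3.
Authorship (.=original, N=cursor N): 4 . 1 . . 2 . . . 3 .
Index 2: author = 1

Answer: cursor 1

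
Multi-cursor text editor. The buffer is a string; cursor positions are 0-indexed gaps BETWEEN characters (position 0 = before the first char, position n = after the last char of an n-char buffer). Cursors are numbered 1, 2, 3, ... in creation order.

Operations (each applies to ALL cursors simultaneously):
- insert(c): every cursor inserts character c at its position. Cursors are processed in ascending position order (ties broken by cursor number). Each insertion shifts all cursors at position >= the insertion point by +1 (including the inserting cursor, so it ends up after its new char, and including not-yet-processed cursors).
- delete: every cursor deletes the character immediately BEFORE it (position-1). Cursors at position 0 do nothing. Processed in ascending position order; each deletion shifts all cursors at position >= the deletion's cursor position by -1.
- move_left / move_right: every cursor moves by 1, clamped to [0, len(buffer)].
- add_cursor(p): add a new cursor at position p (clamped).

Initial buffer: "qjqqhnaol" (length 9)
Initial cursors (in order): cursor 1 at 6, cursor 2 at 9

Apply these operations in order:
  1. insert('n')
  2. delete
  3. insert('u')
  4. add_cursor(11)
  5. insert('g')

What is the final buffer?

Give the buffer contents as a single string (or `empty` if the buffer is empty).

Answer: qjqqhnugaolugg

Derivation:
After op 1 (insert('n')): buffer="qjqqhnnaoln" (len 11), cursors c1@7 c2@11, authorship ......1...2
After op 2 (delete): buffer="qjqqhnaol" (len 9), cursors c1@6 c2@9, authorship .........
After op 3 (insert('u')): buffer="qjqqhnuaolu" (len 11), cursors c1@7 c2@11, authorship ......1...2
After op 4 (add_cursor(11)): buffer="qjqqhnuaolu" (len 11), cursors c1@7 c2@11 c3@11, authorship ......1...2
After op 5 (insert('g')): buffer="qjqqhnugaolugg" (len 14), cursors c1@8 c2@14 c3@14, authorship ......11...223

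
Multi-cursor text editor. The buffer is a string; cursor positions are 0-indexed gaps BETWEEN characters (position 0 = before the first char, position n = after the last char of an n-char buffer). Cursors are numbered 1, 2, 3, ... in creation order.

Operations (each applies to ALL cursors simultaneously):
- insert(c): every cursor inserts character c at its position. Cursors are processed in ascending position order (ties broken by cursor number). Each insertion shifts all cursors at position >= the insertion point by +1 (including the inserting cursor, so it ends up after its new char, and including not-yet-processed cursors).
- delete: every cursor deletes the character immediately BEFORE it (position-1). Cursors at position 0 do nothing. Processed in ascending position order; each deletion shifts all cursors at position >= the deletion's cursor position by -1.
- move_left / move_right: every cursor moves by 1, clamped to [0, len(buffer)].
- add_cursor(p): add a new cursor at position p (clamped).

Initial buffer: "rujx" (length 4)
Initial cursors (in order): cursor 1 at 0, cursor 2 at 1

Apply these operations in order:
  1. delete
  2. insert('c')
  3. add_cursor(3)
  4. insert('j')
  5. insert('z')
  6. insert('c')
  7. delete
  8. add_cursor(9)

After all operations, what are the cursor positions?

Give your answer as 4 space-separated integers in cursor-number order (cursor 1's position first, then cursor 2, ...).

Answer: 6 6 9 9

Derivation:
After op 1 (delete): buffer="ujx" (len 3), cursors c1@0 c2@0, authorship ...
After op 2 (insert('c')): buffer="ccujx" (len 5), cursors c1@2 c2@2, authorship 12...
After op 3 (add_cursor(3)): buffer="ccujx" (len 5), cursors c1@2 c2@2 c3@3, authorship 12...
After op 4 (insert('j')): buffer="ccjjujjx" (len 8), cursors c1@4 c2@4 c3@6, authorship 1212.3..
After op 5 (insert('z')): buffer="ccjjzzujzjx" (len 11), cursors c1@6 c2@6 c3@9, authorship 121212.33..
After op 6 (insert('c')): buffer="ccjjzzccujzcjx" (len 14), cursors c1@8 c2@8 c3@12, authorship 12121212.333..
After op 7 (delete): buffer="ccjjzzujzjx" (len 11), cursors c1@6 c2@6 c3@9, authorship 121212.33..
After op 8 (add_cursor(9)): buffer="ccjjzzujzjx" (len 11), cursors c1@6 c2@6 c3@9 c4@9, authorship 121212.33..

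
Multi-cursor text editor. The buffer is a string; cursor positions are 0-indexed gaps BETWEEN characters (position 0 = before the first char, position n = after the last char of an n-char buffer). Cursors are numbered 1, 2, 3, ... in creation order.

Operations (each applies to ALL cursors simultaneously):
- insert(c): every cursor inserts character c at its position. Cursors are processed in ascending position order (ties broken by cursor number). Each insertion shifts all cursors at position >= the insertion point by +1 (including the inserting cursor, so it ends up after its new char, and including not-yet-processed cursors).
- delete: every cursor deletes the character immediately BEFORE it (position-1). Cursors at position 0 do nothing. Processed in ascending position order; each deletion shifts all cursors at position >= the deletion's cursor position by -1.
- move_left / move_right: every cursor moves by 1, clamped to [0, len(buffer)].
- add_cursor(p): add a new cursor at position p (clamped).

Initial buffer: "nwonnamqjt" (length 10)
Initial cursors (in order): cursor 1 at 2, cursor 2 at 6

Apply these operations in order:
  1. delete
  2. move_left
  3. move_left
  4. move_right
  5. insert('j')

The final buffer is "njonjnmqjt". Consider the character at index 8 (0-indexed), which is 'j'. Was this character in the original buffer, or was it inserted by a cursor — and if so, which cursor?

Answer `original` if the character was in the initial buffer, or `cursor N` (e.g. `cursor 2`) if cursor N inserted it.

After op 1 (delete): buffer="nonnmqjt" (len 8), cursors c1@1 c2@4, authorship ........
After op 2 (move_left): buffer="nonnmqjt" (len 8), cursors c1@0 c2@3, authorship ........
After op 3 (move_left): buffer="nonnmqjt" (len 8), cursors c1@0 c2@2, authorship ........
After op 4 (move_right): buffer="nonnmqjt" (len 8), cursors c1@1 c2@3, authorship ........
After op 5 (insert('j')): buffer="njonjnmqjt" (len 10), cursors c1@2 c2@5, authorship .1..2.....
Authorship (.=original, N=cursor N): . 1 . . 2 . . . . .
Index 8: author = original

Answer: original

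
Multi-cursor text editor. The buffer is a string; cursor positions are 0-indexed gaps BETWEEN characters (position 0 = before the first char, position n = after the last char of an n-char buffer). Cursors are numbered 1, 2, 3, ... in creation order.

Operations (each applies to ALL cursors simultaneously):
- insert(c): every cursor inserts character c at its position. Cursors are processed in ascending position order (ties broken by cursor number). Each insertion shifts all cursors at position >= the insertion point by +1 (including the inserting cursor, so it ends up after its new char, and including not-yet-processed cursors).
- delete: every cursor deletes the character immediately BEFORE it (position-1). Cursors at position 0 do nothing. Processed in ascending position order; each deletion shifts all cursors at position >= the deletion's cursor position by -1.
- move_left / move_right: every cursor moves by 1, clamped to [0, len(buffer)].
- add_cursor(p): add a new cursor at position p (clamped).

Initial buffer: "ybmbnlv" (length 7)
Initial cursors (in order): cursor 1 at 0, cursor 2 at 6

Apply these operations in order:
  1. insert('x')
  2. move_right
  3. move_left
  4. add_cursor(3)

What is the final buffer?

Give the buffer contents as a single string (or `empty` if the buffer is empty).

Answer: xybmbnlxv

Derivation:
After op 1 (insert('x')): buffer="xybmbnlxv" (len 9), cursors c1@1 c2@8, authorship 1......2.
After op 2 (move_right): buffer="xybmbnlxv" (len 9), cursors c1@2 c2@9, authorship 1......2.
After op 3 (move_left): buffer="xybmbnlxv" (len 9), cursors c1@1 c2@8, authorship 1......2.
After op 4 (add_cursor(3)): buffer="xybmbnlxv" (len 9), cursors c1@1 c3@3 c2@8, authorship 1......2.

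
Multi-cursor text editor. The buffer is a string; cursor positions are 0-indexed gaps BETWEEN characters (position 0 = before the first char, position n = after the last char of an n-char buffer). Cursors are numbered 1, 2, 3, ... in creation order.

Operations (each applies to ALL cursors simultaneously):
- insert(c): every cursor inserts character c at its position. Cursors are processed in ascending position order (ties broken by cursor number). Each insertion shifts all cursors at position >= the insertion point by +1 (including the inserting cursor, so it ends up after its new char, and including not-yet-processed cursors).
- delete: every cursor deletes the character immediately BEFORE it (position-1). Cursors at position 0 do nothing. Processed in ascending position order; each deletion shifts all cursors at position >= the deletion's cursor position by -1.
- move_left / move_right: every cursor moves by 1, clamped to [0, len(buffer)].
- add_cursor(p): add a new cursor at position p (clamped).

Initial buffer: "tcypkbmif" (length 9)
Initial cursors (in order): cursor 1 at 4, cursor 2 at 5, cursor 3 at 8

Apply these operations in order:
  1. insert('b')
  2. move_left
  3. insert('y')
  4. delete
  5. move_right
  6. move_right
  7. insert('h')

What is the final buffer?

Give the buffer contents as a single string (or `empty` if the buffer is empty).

After op 1 (insert('b')): buffer="tcypbkbbmibf" (len 12), cursors c1@5 c2@7 c3@11, authorship ....1.2...3.
After op 2 (move_left): buffer="tcypbkbbmibf" (len 12), cursors c1@4 c2@6 c3@10, authorship ....1.2...3.
After op 3 (insert('y')): buffer="tcypybkybbmiybf" (len 15), cursors c1@5 c2@8 c3@13, authorship ....11.22...33.
After op 4 (delete): buffer="tcypbkbbmibf" (len 12), cursors c1@4 c2@6 c3@10, authorship ....1.2...3.
After op 5 (move_right): buffer="tcypbkbbmibf" (len 12), cursors c1@5 c2@7 c3@11, authorship ....1.2...3.
After op 6 (move_right): buffer="tcypbkbbmibf" (len 12), cursors c1@6 c2@8 c3@12, authorship ....1.2...3.
After op 7 (insert('h')): buffer="tcypbkhbbhmibfh" (len 15), cursors c1@7 c2@10 c3@15, authorship ....1.12.2..3.3

Answer: tcypbkhbbhmibfh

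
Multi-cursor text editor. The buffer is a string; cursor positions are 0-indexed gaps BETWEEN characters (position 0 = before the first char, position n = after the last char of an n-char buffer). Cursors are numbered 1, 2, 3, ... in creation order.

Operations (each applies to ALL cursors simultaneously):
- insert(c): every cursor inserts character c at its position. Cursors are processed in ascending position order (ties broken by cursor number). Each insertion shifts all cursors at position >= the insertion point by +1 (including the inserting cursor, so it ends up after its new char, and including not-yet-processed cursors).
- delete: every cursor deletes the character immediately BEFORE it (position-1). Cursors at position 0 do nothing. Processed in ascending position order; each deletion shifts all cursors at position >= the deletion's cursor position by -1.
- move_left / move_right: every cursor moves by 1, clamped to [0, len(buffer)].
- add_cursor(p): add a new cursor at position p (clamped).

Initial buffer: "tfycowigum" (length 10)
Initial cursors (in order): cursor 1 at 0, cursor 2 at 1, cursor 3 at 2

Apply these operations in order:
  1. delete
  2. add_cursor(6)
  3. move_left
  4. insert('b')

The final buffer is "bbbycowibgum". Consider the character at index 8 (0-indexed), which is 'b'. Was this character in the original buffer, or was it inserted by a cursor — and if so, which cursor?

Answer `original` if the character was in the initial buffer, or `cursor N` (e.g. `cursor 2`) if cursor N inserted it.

After op 1 (delete): buffer="ycowigum" (len 8), cursors c1@0 c2@0 c3@0, authorship ........
After op 2 (add_cursor(6)): buffer="ycowigum" (len 8), cursors c1@0 c2@0 c3@0 c4@6, authorship ........
After op 3 (move_left): buffer="ycowigum" (len 8), cursors c1@0 c2@0 c3@0 c4@5, authorship ........
After op 4 (insert('b')): buffer="bbbycowibgum" (len 12), cursors c1@3 c2@3 c3@3 c4@9, authorship 123.....4...
Authorship (.=original, N=cursor N): 1 2 3 . . . . . 4 . . .
Index 8: author = 4

Answer: cursor 4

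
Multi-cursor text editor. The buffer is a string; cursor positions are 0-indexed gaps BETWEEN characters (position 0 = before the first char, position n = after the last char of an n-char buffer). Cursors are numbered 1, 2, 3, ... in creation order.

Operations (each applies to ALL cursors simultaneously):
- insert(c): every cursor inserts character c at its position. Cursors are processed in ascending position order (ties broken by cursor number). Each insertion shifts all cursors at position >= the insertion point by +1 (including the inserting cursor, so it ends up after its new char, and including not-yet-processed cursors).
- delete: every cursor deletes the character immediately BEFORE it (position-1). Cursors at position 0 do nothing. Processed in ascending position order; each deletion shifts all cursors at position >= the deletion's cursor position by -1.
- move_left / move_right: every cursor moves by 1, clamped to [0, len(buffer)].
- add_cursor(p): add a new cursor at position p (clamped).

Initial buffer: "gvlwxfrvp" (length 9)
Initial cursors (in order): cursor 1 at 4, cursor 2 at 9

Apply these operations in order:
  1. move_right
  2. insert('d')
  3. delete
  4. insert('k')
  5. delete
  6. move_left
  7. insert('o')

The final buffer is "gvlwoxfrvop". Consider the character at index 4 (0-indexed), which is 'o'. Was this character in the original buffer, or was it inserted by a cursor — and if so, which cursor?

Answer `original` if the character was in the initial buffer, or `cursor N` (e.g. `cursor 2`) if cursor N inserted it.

Answer: cursor 1

Derivation:
After op 1 (move_right): buffer="gvlwxfrvp" (len 9), cursors c1@5 c2@9, authorship .........
After op 2 (insert('d')): buffer="gvlwxdfrvpd" (len 11), cursors c1@6 c2@11, authorship .....1....2
After op 3 (delete): buffer="gvlwxfrvp" (len 9), cursors c1@5 c2@9, authorship .........
After op 4 (insert('k')): buffer="gvlwxkfrvpk" (len 11), cursors c1@6 c2@11, authorship .....1....2
After op 5 (delete): buffer="gvlwxfrvp" (len 9), cursors c1@5 c2@9, authorship .........
After op 6 (move_left): buffer="gvlwxfrvp" (len 9), cursors c1@4 c2@8, authorship .........
After op 7 (insert('o')): buffer="gvlwoxfrvop" (len 11), cursors c1@5 c2@10, authorship ....1....2.
Authorship (.=original, N=cursor N): . . . . 1 . . . . 2 .
Index 4: author = 1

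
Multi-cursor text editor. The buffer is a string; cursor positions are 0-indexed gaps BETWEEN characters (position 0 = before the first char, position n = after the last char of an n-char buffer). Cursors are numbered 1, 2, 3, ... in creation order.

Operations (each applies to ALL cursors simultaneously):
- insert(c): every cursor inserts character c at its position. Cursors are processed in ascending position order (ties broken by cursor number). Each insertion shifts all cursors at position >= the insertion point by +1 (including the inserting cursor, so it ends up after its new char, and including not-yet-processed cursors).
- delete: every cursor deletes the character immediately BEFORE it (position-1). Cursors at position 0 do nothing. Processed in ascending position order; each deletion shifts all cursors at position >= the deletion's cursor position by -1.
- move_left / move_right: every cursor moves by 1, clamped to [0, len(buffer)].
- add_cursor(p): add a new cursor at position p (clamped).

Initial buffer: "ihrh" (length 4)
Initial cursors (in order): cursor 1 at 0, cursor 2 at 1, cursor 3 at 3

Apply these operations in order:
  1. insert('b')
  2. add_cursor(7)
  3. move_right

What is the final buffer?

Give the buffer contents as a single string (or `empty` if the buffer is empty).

After op 1 (insert('b')): buffer="bibhrbh" (len 7), cursors c1@1 c2@3 c3@6, authorship 1.2..3.
After op 2 (add_cursor(7)): buffer="bibhrbh" (len 7), cursors c1@1 c2@3 c3@6 c4@7, authorship 1.2..3.
After op 3 (move_right): buffer="bibhrbh" (len 7), cursors c1@2 c2@4 c3@7 c4@7, authorship 1.2..3.

Answer: bibhrbh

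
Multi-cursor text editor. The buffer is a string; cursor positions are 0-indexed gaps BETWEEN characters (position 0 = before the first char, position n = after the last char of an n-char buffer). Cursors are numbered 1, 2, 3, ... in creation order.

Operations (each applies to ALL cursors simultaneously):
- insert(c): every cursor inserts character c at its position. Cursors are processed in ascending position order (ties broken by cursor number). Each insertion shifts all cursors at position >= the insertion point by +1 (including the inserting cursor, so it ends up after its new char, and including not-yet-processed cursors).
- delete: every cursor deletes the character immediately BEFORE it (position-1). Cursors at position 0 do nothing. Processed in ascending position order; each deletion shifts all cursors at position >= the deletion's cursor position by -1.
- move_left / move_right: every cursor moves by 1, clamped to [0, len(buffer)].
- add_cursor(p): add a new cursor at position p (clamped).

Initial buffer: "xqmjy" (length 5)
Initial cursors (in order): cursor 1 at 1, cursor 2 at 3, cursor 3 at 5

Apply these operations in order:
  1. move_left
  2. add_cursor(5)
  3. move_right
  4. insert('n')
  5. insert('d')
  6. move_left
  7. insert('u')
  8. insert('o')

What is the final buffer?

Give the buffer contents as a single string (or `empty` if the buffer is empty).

After op 1 (move_left): buffer="xqmjy" (len 5), cursors c1@0 c2@2 c3@4, authorship .....
After op 2 (add_cursor(5)): buffer="xqmjy" (len 5), cursors c1@0 c2@2 c3@4 c4@5, authorship .....
After op 3 (move_right): buffer="xqmjy" (len 5), cursors c1@1 c2@3 c3@5 c4@5, authorship .....
After op 4 (insert('n')): buffer="xnqmnjynn" (len 9), cursors c1@2 c2@5 c3@9 c4@9, authorship .1..2..34
After op 5 (insert('d')): buffer="xndqmndjynndd" (len 13), cursors c1@3 c2@7 c3@13 c4@13, authorship .11..22..3434
After op 6 (move_left): buffer="xndqmndjynndd" (len 13), cursors c1@2 c2@6 c3@12 c4@12, authorship .11..22..3434
After op 7 (insert('u')): buffer="xnudqmnudjynnduud" (len 17), cursors c1@3 c2@8 c3@16 c4@16, authorship .111..222..343344
After op 8 (insert('o')): buffer="xnuodqmnuodjynnduuood" (len 21), cursors c1@4 c2@10 c3@20 c4@20, authorship .1111..2222..34334344

Answer: xnuodqmnuodjynnduuood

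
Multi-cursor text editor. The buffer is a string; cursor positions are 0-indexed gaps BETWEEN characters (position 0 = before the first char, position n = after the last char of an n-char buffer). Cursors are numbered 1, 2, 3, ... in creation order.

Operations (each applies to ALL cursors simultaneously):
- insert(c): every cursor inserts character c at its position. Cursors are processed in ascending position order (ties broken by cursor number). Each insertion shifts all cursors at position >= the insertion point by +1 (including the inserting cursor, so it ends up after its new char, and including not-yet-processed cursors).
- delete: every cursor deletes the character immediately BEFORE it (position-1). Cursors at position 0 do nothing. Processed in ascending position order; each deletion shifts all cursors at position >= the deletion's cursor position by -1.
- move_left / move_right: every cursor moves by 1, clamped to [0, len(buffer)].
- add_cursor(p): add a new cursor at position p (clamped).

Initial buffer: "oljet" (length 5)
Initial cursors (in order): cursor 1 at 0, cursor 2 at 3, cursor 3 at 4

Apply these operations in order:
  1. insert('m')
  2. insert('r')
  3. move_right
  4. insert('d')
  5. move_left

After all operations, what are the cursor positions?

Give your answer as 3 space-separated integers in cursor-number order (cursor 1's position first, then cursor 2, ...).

Answer: 3 9 13

Derivation:
After op 1 (insert('m')): buffer="moljmemt" (len 8), cursors c1@1 c2@5 c3@7, authorship 1...2.3.
After op 2 (insert('r')): buffer="mroljmremrt" (len 11), cursors c1@2 c2@7 c3@10, authorship 11...22.33.
After op 3 (move_right): buffer="mroljmremrt" (len 11), cursors c1@3 c2@8 c3@11, authorship 11...22.33.
After op 4 (insert('d')): buffer="mrodljmredmrtd" (len 14), cursors c1@4 c2@10 c3@14, authorship 11.1..22.233.3
After op 5 (move_left): buffer="mrodljmredmrtd" (len 14), cursors c1@3 c2@9 c3@13, authorship 11.1..22.233.3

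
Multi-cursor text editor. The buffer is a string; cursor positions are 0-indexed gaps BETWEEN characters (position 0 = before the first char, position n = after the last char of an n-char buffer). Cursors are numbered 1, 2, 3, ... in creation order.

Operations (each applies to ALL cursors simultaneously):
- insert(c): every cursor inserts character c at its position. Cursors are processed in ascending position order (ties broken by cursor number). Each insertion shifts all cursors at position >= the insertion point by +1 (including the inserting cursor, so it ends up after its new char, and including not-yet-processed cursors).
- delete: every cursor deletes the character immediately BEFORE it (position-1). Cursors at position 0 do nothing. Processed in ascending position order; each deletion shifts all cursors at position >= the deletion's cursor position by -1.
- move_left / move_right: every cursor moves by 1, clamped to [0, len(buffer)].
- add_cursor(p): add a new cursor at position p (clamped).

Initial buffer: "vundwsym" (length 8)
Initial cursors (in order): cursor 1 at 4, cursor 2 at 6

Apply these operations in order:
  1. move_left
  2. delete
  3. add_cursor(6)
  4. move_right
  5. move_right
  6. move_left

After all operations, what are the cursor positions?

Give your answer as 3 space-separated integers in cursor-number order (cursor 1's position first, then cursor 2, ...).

Answer: 3 4 5

Derivation:
After op 1 (move_left): buffer="vundwsym" (len 8), cursors c1@3 c2@5, authorship ........
After op 2 (delete): buffer="vudsym" (len 6), cursors c1@2 c2@3, authorship ......
After op 3 (add_cursor(6)): buffer="vudsym" (len 6), cursors c1@2 c2@3 c3@6, authorship ......
After op 4 (move_right): buffer="vudsym" (len 6), cursors c1@3 c2@4 c3@6, authorship ......
After op 5 (move_right): buffer="vudsym" (len 6), cursors c1@4 c2@5 c3@6, authorship ......
After op 6 (move_left): buffer="vudsym" (len 6), cursors c1@3 c2@4 c3@5, authorship ......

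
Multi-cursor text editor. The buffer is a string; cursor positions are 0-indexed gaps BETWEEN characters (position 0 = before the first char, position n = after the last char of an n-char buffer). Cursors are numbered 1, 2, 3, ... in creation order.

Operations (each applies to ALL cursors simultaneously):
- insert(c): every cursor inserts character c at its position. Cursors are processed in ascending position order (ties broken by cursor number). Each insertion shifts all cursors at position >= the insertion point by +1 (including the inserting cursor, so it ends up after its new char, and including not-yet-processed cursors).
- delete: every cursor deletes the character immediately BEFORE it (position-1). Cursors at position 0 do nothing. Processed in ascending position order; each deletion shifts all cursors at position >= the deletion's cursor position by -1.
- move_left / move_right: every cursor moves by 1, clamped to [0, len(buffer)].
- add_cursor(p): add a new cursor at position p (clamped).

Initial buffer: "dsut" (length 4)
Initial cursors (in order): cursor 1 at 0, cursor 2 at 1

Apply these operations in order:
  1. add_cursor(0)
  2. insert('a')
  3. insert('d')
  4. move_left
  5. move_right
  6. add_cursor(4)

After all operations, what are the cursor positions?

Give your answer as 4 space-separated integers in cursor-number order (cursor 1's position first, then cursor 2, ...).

After op 1 (add_cursor(0)): buffer="dsut" (len 4), cursors c1@0 c3@0 c2@1, authorship ....
After op 2 (insert('a')): buffer="aadasut" (len 7), cursors c1@2 c3@2 c2@4, authorship 13.2...
After op 3 (insert('d')): buffer="aadddadsut" (len 10), cursors c1@4 c3@4 c2@7, authorship 1313.22...
After op 4 (move_left): buffer="aadddadsut" (len 10), cursors c1@3 c3@3 c2@6, authorship 1313.22...
After op 5 (move_right): buffer="aadddadsut" (len 10), cursors c1@4 c3@4 c2@7, authorship 1313.22...
After op 6 (add_cursor(4)): buffer="aadddadsut" (len 10), cursors c1@4 c3@4 c4@4 c2@7, authorship 1313.22...

Answer: 4 7 4 4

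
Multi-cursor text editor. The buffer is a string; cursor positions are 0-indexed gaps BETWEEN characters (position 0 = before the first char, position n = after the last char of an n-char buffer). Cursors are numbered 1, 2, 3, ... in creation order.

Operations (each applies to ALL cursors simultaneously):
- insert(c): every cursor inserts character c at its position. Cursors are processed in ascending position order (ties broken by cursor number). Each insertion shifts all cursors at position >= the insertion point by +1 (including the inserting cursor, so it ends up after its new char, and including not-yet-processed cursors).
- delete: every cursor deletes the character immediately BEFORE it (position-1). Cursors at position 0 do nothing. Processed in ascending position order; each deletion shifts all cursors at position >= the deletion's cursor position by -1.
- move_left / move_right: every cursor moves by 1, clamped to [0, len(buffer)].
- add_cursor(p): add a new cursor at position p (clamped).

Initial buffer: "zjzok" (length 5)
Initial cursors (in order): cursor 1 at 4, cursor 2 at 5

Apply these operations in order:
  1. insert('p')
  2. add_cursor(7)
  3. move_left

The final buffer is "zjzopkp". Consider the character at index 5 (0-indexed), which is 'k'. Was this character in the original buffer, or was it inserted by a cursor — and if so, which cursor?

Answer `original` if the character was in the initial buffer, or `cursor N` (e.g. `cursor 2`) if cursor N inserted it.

Answer: original

Derivation:
After op 1 (insert('p')): buffer="zjzopkp" (len 7), cursors c1@5 c2@7, authorship ....1.2
After op 2 (add_cursor(7)): buffer="zjzopkp" (len 7), cursors c1@5 c2@7 c3@7, authorship ....1.2
After op 3 (move_left): buffer="zjzopkp" (len 7), cursors c1@4 c2@6 c3@6, authorship ....1.2
Authorship (.=original, N=cursor N): . . . . 1 . 2
Index 5: author = original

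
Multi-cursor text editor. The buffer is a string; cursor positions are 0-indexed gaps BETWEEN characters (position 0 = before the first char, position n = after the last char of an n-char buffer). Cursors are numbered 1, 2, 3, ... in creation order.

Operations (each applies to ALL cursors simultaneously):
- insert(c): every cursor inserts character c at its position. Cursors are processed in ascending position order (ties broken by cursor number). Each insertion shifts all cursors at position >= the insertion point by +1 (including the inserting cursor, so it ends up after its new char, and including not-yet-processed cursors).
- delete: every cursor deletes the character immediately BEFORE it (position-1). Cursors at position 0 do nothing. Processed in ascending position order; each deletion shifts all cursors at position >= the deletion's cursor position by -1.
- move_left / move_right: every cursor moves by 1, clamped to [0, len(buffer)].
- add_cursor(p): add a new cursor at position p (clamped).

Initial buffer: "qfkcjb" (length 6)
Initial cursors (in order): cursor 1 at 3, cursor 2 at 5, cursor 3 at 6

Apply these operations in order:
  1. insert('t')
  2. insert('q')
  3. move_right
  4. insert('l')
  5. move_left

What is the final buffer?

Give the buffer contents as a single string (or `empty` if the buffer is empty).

After op 1 (insert('t')): buffer="qfktcjtbt" (len 9), cursors c1@4 c2@7 c3@9, authorship ...1..2.3
After op 2 (insert('q')): buffer="qfktqcjtqbtq" (len 12), cursors c1@5 c2@9 c3@12, authorship ...11..22.33
After op 3 (move_right): buffer="qfktqcjtqbtq" (len 12), cursors c1@6 c2@10 c3@12, authorship ...11..22.33
After op 4 (insert('l')): buffer="qfktqcljtqbltql" (len 15), cursors c1@7 c2@12 c3@15, authorship ...11.1.22.2333
After op 5 (move_left): buffer="qfktqcljtqbltql" (len 15), cursors c1@6 c2@11 c3@14, authorship ...11.1.22.2333

Answer: qfktqcljtqbltql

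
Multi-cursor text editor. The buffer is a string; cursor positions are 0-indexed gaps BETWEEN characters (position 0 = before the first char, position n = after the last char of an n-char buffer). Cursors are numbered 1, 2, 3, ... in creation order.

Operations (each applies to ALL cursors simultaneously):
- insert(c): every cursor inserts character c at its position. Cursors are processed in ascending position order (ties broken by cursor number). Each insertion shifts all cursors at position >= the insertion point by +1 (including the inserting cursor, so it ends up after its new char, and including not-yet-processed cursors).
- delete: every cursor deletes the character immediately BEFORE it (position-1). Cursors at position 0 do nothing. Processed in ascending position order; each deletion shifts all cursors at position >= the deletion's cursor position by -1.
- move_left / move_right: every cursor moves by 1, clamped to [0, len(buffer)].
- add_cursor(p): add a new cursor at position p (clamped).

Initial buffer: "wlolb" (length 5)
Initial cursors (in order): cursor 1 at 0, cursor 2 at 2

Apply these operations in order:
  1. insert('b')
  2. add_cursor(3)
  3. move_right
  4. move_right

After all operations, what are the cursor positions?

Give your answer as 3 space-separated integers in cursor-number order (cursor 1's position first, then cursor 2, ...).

After op 1 (insert('b')): buffer="bwlbolb" (len 7), cursors c1@1 c2@4, authorship 1..2...
After op 2 (add_cursor(3)): buffer="bwlbolb" (len 7), cursors c1@1 c3@3 c2@4, authorship 1..2...
After op 3 (move_right): buffer="bwlbolb" (len 7), cursors c1@2 c3@4 c2@5, authorship 1..2...
After op 4 (move_right): buffer="bwlbolb" (len 7), cursors c1@3 c3@5 c2@6, authorship 1..2...

Answer: 3 6 5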